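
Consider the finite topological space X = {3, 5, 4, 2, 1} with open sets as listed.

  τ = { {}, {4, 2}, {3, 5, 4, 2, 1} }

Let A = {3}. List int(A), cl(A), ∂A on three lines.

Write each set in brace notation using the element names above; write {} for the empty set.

int(A) = {}
cl(A)  = {3, 5, 1}
∂A     = {3, 5, 1}

U open, U⊆A: {}. int(A) = ⋃ = {}
X∖A={5, 4, 2, 1}, int(X∖A)={4, 2}, hence cl(A)={3, 5, 1}
∂A: remove int from cl → {3, 5, 1}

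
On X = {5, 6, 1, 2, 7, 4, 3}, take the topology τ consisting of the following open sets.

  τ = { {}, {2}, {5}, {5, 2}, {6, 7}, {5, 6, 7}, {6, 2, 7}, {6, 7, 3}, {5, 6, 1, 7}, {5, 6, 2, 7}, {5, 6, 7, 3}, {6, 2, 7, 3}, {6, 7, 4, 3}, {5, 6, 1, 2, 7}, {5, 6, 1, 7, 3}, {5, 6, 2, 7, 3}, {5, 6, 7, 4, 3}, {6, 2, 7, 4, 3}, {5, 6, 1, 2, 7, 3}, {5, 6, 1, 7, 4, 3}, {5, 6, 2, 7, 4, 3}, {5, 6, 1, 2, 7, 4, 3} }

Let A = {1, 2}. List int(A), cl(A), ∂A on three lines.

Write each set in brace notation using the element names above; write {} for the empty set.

interior: largest open inside A is {2} (from {}, {2})
cl via duality: int({5, 6, 7, 4, 3}) = {5, 6, 7, 4, 3}, so X∖{5, 6, 7, 4, 3} = {1, 2}
cl∖int = {1}

int(A) = {2}
cl(A)  = {1, 2}
∂A     = {1}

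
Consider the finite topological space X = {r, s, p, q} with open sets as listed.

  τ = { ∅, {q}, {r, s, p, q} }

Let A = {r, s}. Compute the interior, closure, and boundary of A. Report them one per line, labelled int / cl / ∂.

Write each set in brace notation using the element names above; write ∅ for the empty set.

open subsets of A: ∅; so int(A) = ∅
closure: X∖int(X∖A) = X∖{q} = {r, s, p}
∂A = {r, s, p} minus ∅ = {r, s, p}

int(A) = ∅
cl(A)  = {r, s, p}
∂A     = {r, s, p}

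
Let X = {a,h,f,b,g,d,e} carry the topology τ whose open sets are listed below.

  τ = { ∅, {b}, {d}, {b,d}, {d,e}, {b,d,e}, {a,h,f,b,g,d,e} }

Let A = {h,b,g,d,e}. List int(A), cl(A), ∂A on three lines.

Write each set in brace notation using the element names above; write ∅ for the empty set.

interior: largest open inside A is {b,d,e} (from ∅, {d}, {b}, {d,e}, {b,d}, {b,d,e})
cl via duality: int({a,f}) = ∅, so X∖∅ = {a,h,f,b,g,d,e}
cl∖int = {a,h,f,g}

int(A) = {b,d,e}
cl(A)  = {a,h,f,b,g,d,e}
∂A     = {a,h,f,g}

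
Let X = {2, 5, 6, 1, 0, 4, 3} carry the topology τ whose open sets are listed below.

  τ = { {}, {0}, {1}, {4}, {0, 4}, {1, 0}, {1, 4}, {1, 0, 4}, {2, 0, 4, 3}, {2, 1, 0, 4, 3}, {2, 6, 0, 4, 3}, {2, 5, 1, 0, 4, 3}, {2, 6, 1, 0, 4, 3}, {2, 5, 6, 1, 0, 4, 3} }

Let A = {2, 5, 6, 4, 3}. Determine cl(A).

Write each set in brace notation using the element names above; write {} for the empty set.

complement {1, 0}; its interior {1, 0}; cl(A) = X∖{1, 0} = {2, 5, 6, 4, 3}

{2, 5, 6, 4, 3}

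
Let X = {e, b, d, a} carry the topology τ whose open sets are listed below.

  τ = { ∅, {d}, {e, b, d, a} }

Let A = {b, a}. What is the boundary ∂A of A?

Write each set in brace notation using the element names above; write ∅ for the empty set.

U open, U⊆A: ∅. int(A) = ⋃ = ∅
X∖A={e, d}, int(X∖A)={d}, hence cl(A)={e, b, a}
∂A: remove int from cl → {e, b, a}

{e, b, a}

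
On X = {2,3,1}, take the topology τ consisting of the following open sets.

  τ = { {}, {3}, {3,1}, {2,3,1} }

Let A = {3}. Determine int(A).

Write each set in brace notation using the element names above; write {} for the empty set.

{3}

open subsets of A: {}, {3}; so int(A) = {3}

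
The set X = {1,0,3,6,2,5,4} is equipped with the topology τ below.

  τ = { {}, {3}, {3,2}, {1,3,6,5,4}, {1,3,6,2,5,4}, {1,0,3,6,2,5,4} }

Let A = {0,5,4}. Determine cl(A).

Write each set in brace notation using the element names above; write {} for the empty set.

complement {1,3,6,2}; its interior {3,2}; cl(A) = X∖{3,2} = {1,0,6,5,4}

{1,0,6,5,4}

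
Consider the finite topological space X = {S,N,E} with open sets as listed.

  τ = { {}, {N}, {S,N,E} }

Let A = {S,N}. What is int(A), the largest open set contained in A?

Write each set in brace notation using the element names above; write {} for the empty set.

{N}

opens ⊆ A: {}, {N}; union → int = {N}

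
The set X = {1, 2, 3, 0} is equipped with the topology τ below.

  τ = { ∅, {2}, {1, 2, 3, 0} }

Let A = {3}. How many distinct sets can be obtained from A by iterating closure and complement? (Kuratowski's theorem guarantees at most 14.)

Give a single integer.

closure: X∖int(X∖A) = X∖{2} = {1, 3, 0}
Let k=closure and c=complement:
  1. A     = {3}
  2. kA    = {1, 3, 0}
  3. cA    = {1, 2, 0}
  4. ckA   = {2}
  5. kcA   = {1, 2, 3, 0}
  6. ckcA  = ∅
— saturated at 6

6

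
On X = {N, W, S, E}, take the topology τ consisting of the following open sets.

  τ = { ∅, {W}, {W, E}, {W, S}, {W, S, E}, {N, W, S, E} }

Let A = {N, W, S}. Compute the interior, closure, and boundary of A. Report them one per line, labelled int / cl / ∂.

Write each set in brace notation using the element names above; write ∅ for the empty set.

interior: largest open inside A is {W, S} (from ∅, {W}, {W, S})
cl via duality: int({E}) = ∅, so X∖∅ = {N, W, S, E}
cl∖int = {N, E}

int(A) = {W, S}
cl(A)  = {N, W, S, E}
∂A     = {N, E}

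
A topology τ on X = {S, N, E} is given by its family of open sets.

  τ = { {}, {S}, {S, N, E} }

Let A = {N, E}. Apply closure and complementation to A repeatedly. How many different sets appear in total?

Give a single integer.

complement {S}; its interior {S}; cl(A) = X∖{S} = {N, E}
With k = closure, c = complement:
  1. A     = {N, E}
  2. cA    = {S}
  3. kcA   = {S, N, E}
  4. ckcA  = {}
k, c of each give nothing new

4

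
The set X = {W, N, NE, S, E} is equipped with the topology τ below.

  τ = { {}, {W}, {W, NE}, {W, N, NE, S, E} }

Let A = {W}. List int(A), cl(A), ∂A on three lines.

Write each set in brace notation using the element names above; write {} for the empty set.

opens ⊆ A: {}, {W}; union → int = {W}
complement {N, NE, S, E}; its interior {}; cl(A) = X∖{} = {W, N, NE, S, E}
boundary = {W, N, NE, S, E} ∖ {W} = {N, NE, S, E}

int(A) = {W}
cl(A)  = {W, N, NE, S, E}
∂A     = {N, NE, S, E}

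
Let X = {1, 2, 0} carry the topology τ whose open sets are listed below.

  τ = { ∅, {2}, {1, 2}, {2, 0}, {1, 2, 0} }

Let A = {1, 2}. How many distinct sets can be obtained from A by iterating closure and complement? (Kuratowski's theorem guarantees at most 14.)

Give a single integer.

4

X∖A={0}, int(X∖A)=∅, hence cl(A)={1, 2, 0}
Orbit (k=closure, c=complement):
  1. A     = {1, 2}
  2. kA    = {1, 2, 0}
  3. cA    = {0}
  4. ckA   = ∅
(closed under both — stop)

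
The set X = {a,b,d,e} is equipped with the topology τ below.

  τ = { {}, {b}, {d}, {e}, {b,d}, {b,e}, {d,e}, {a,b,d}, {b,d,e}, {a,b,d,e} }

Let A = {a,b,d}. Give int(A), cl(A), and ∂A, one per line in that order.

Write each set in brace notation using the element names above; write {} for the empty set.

int(A) = {a,b,d}
cl(A)  = {a,b,d}
∂A     = {}

opens ⊆ A: {}, {b}, {d}, {b,d}, {a,b,d}; union → int = {a,b,d}
complement {e}; its interior {e}; cl(A) = X∖{e} = {a,b,d}
boundary = {a,b,d} ∖ {a,b,d} = {}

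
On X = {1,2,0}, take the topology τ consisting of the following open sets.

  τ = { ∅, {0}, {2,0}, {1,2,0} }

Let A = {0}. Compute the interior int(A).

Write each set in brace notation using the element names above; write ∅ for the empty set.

{0}

U open, U⊆A: ∅, {0}. int(A) = ⋃ = {0}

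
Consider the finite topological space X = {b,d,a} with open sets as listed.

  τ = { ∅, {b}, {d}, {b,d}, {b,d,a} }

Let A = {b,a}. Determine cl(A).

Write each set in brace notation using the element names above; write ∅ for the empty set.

{b,a}

X∖A={d}, int(X∖A)={d}, hence cl(A)={b,a}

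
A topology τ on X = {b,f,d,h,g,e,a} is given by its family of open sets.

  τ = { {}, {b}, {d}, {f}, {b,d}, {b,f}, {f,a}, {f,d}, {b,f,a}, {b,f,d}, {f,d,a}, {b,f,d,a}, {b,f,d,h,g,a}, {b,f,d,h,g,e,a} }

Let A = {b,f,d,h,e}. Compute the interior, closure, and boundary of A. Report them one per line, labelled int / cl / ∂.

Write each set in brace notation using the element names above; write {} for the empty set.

int(A) = {b,f,d}
cl(A)  = {b,f,d,h,g,e,a}
∂A     = {h,g,e,a}

interior: largest open inside A is {b,f,d} (from {}, {f}, {b}, {d}, {f,d}, {b,f}, {b,d}, {b,f,d})
cl via duality: int({g,a}) = {}, so X∖{} = {b,f,d,h,g,e,a}
cl∖int = {h,g,e,a}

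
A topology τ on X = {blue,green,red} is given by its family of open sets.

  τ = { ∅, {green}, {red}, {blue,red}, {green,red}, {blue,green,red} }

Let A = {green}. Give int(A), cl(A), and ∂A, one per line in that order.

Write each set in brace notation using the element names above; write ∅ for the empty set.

int(A) = {green}
cl(A)  = {green}
∂A     = ∅

U open, U⊆A: ∅, {green}. int(A) = ⋃ = {green}
X∖A={blue,red}, int(X∖A)={blue,red}, hence cl(A)={green}
∂A: remove int from cl → ∅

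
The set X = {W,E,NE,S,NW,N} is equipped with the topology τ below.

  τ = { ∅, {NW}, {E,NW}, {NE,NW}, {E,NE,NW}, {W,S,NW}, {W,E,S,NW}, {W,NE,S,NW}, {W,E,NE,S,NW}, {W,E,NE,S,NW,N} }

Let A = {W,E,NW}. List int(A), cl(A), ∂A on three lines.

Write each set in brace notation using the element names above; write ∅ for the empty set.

U open, U⊆A: ∅, {NW}, {E,NW}. int(A) = ⋃ = {E,NW}
X∖A={NE,S,N}, int(X∖A)=∅, hence cl(A)={W,E,NE,S,NW,N}
∂A: remove int from cl → {W,NE,S,N}

int(A) = {E,NW}
cl(A)  = {W,E,NE,S,NW,N}
∂A     = {W,NE,S,N}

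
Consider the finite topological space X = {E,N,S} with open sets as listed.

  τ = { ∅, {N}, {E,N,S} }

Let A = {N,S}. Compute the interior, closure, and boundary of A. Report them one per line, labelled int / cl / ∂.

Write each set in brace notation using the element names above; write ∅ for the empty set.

opens ⊆ A: ∅, {N}; union → int = {N}
complement {E}; its interior ∅; cl(A) = X∖∅ = {E,N,S}
boundary = {E,N,S} ∖ {N} = {E,S}

int(A) = {N}
cl(A)  = {E,N,S}
∂A     = {E,S}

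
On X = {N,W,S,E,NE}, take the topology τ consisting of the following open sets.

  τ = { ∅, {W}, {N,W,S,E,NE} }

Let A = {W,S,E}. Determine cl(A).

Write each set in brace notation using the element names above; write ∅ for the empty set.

closure: X∖int(X∖A) = X∖∅ = {N,W,S,E,NE}

{N,W,S,E,NE}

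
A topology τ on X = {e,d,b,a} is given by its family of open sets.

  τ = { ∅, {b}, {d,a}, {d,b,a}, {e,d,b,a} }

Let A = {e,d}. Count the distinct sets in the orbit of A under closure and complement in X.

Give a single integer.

closure: X∖int(X∖A) = X∖{b} = {e,d,a}
Let k=closure and c=complement:
  1. A     = {e,d}
  2. kA    = {e,d,a}
  3. cA    = {b,a}
  4. ckA   = {b}
  5. kcA   = {e,d,b,a}
  6. kckA  = {e,b}
  7. ckcA  = ∅
  8. ckckA = {d,a}
— saturated at 8

8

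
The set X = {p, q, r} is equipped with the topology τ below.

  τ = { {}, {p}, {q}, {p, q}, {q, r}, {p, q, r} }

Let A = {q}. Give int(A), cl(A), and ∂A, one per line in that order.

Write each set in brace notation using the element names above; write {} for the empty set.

int(A) = {q}
cl(A)  = {q, r}
∂A     = {r}

opens ⊆ A: {}, {q}; union → int = {q}
complement {p, r}; its interior {p}; cl(A) = X∖{p} = {q, r}
boundary = {q, r} ∖ {q} = {r}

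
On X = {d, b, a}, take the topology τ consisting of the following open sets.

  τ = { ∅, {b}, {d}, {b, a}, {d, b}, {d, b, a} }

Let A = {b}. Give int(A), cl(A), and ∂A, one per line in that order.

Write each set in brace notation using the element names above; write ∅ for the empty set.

interior: largest open inside A is {b} (from ∅, {b})
cl via duality: int({d, a}) = {d}, so X∖{d} = {b, a}
cl∖int = {a}

int(A) = {b}
cl(A)  = {b, a}
∂A     = {a}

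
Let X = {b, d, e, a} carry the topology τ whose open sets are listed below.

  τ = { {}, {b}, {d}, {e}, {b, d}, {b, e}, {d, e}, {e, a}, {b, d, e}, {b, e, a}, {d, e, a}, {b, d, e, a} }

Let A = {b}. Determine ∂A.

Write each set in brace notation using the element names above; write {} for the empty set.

{}

interior: largest open inside A is {b} (from {}, {b})
cl via duality: int({d, e, a}) = {d, e, a}, so X∖{d, e, a} = {b}
cl∖int = {}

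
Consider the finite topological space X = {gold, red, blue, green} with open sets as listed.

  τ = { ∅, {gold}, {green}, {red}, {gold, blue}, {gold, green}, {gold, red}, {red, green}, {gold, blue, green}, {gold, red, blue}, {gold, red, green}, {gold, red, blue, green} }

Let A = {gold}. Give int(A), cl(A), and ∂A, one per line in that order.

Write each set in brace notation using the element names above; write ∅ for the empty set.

open subsets of A: ∅, {gold}; so int(A) = {gold}
closure: X∖int(X∖A) = X∖{red, green} = {gold, blue}
∂A = {gold, blue} minus {gold} = {blue}

int(A) = {gold}
cl(A)  = {gold, blue}
∂A     = {blue}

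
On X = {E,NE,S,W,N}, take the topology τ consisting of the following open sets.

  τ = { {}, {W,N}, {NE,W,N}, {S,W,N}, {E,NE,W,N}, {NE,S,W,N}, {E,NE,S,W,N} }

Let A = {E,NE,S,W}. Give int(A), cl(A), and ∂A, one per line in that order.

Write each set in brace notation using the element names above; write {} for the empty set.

int(A) = {}
cl(A)  = {E,NE,S,W,N}
∂A     = {E,NE,S,W,N}

open subsets of A: {}; so int(A) = {}
closure: X∖int(X∖A) = X∖{} = {E,NE,S,W,N}
∂A = {E,NE,S,W,N} minus {} = {E,NE,S,W,N}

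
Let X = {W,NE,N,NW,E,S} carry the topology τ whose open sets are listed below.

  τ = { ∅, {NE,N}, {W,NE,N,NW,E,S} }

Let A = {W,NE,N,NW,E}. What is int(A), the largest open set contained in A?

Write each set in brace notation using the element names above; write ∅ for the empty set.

{NE,N}

open subsets of A: ∅, {NE,N}; so int(A) = {NE,N}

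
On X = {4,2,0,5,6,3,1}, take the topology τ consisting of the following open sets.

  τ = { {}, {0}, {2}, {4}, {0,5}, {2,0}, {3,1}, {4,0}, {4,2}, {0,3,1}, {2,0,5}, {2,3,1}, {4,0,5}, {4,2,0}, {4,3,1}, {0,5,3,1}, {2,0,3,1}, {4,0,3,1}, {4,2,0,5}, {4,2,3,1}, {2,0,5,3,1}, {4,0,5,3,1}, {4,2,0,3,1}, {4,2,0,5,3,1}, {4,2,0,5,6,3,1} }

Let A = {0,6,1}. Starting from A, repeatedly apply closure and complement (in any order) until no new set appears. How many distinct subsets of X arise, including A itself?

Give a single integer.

X∖A={4,2,5,3}, int(X∖A)={4,2}, hence cl(A)={0,5,6,3,1}
Orbit (k=closure, c=complement):
  1. A     = {0,6,1}
  2. kA    = {0,5,6,3,1}
  3. cA    = {4,2,5,3}
  4. ckA   = {4,2}
  5. kcA   = {4,2,5,6,3,1}
  6. kckA  = {4,2,6}
  7. ckcA  = {0}
  8. ckckA = {0,5,3,1}
  9. kckcA = {0,5,6}
  10. ckckcA = {4,2,3,1}
  11. kckckcA = {4,2,6,3,1}
  12. ckckckcA = {0,5}
(closed under both — stop)

12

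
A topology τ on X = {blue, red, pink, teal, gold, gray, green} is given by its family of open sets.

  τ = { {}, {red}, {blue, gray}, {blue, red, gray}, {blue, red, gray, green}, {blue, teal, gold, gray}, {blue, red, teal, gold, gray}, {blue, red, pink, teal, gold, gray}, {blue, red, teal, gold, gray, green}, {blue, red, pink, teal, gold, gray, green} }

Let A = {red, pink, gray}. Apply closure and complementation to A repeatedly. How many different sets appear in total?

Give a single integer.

8

cl via duality: int({blue, teal, gold, green}) = {}, so X∖{} = {blue, red, pink, teal, gold, gray, green}
Write k for closure, c for complement:
  1. A     = {red, pink, gray}
  2. kA    = {blue, red, pink, teal, gold, gray, green}
  3. cA    = {blue, teal, gold, green}
  4. ckA   = {}
  5. kcA   = {blue, pink, teal, gold, gray, green}
  6. ckcA  = {red}
  7. kckcA = {red, pink, green}
  8. ckckcA = {blue, teal, gold, gray}
applying k or c yields no new set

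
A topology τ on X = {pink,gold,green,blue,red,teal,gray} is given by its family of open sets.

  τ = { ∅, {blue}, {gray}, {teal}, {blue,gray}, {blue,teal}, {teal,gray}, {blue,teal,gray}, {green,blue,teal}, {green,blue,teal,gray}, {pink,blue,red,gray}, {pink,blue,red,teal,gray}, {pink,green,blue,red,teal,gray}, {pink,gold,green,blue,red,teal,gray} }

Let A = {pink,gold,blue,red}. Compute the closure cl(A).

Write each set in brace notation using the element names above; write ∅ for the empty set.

{pink,gold,green,blue,red}

cl via duality: int({green,teal,gray}) = {teal,gray}, so X∖{teal,gray} = {pink,gold,green,blue,red}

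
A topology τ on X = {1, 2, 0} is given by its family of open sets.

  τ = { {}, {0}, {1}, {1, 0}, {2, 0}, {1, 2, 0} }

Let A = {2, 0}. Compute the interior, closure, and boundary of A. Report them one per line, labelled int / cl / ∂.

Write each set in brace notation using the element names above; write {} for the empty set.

U open, U⊆A: {}, {0}, {2, 0}. int(A) = ⋃ = {2, 0}
X∖A={1}, int(X∖A)={1}, hence cl(A)={2, 0}
∂A: remove int from cl → {}

int(A) = {2, 0}
cl(A)  = {2, 0}
∂A     = {}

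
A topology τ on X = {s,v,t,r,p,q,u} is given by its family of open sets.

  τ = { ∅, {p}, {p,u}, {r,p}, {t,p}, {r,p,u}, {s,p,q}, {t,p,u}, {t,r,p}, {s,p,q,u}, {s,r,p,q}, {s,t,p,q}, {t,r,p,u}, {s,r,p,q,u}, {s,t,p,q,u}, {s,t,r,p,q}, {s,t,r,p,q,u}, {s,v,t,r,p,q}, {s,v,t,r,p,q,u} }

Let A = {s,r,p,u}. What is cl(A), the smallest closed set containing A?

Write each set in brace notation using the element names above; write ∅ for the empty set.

complement {v,t,q}; its interior ∅; cl(A) = X∖∅ = {s,v,t,r,p,q,u}

{s,v,t,r,p,q,u}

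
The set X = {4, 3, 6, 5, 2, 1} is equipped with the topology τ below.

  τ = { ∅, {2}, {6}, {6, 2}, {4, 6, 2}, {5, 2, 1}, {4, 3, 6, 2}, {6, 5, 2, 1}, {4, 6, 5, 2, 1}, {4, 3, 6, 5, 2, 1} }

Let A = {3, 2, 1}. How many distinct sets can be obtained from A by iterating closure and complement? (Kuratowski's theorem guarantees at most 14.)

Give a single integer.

8

X∖A={4, 6, 5}, int(X∖A)={6}, hence cl(A)={4, 3, 5, 2, 1}
Orbit (k=closure, c=complement):
  1. A     = {3, 2, 1}
  2. kA    = {4, 3, 5, 2, 1}
  3. cA    = {4, 6, 5}
  4. ckA   = {6}
  5. kcA   = {4, 3, 6, 5, 1}
  6. kckA  = {4, 3, 6}
  7. ckcA  = {2}
  8. ckckA = {5, 2, 1}
(closed under both — stop)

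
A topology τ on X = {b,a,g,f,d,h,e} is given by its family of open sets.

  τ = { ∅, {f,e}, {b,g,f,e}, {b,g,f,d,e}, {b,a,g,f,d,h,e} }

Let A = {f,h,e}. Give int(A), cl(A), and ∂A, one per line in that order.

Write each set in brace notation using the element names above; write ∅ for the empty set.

int(A) = {f,e}
cl(A)  = {b,a,g,f,d,h,e}
∂A     = {b,a,g,d,h}

opens ⊆ A: ∅, {f,e}; union → int = {f,e}
complement {b,a,g,d}; its interior ∅; cl(A) = X∖∅ = {b,a,g,f,d,h,e}
boundary = {b,a,g,f,d,h,e} ∖ {f,e} = {b,a,g,d,h}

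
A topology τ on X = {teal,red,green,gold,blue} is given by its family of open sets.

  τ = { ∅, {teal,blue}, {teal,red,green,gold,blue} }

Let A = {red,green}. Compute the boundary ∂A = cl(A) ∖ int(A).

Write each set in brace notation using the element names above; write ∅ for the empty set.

{red,green,gold}

U open, U⊆A: ∅. int(A) = ⋃ = ∅
X∖A={teal,gold,blue}, int(X∖A)={teal,blue}, hence cl(A)={red,green,gold}
∂A: remove int from cl → {red,green,gold}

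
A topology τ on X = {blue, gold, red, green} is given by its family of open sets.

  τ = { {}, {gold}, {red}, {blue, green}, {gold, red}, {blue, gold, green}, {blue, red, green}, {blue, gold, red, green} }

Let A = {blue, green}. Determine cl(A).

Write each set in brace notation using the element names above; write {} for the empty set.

{blue, green}

closure: X∖int(X∖A) = X∖{gold, red} = {blue, green}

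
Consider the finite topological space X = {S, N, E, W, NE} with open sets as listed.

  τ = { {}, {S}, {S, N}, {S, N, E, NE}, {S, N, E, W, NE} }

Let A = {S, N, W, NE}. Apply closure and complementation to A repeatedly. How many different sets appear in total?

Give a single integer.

6

closure: X∖int(X∖A) = X∖{} = {S, N, E, W, NE}
Let k=closure and c=complement:
  1. A     = {S, N, W, NE}
  2. kA    = {S, N, E, W, NE}
  3. cA    = {E}
  4. ckA   = {}
  5. kcA   = {E, W, NE}
  6. ckcA  = {S, N}
— saturated at 6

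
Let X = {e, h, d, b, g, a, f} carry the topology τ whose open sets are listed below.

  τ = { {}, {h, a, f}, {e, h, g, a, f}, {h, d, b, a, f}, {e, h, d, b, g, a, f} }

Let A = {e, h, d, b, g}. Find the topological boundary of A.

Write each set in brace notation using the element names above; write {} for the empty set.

{e, h, d, b, g, a, f}

U open, U⊆A: {}. int(A) = ⋃ = {}
X∖A={a, f}, int(X∖A)={}, hence cl(A)={e, h, d, b, g, a, f}
∂A: remove int from cl → {e, h, d, b, g, a, f}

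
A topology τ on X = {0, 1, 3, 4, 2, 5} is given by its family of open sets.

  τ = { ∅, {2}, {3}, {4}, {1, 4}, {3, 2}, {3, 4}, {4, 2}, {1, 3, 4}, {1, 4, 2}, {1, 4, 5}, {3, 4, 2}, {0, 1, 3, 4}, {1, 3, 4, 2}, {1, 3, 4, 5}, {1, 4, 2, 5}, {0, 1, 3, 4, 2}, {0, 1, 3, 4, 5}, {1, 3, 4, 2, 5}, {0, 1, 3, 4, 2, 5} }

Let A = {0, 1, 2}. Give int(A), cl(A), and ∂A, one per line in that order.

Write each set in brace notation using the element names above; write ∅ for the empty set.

int(A) = {2}
cl(A)  = {0, 1, 2, 5}
∂A     = {0, 1, 5}

open subsets of A: ∅, {2}; so int(A) = {2}
closure: X∖int(X∖A) = X∖{3, 4} = {0, 1, 2, 5}
∂A = {0, 1, 2, 5} minus {2} = {0, 1, 5}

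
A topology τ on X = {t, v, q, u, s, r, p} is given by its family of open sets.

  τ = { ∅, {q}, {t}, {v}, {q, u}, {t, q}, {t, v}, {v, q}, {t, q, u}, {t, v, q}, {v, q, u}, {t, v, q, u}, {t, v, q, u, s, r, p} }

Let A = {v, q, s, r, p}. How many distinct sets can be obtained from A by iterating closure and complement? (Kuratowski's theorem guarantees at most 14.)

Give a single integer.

8

closure: X∖int(X∖A) = X∖{t} = {v, q, u, s, r, p}
Let k=closure and c=complement:
  1. A     = {v, q, s, r, p}
  2. kA    = {v, q, u, s, r, p}
  3. cA    = {t, u}
  4. ckA   = {t}
  5. kcA   = {t, u, s, r, p}
  6. kckA  = {t, s, r, p}
  7. ckcA  = {v, q}
  8. ckckA = {v, q, u}
— saturated at 8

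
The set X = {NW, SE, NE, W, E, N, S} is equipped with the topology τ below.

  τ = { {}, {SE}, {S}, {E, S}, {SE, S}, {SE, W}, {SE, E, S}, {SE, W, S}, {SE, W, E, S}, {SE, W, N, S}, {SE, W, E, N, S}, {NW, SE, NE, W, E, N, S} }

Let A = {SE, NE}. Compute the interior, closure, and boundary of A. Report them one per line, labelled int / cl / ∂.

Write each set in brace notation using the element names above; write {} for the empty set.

interior: largest open inside A is {SE} (from {}, {SE})
cl via duality: int({NW, W, E, N, S}) = {E, S}, so X∖{E, S} = {NW, SE, NE, W, N}
cl∖int = {NW, NE, W, N}

int(A) = {SE}
cl(A)  = {NW, SE, NE, W, N}
∂A     = {NW, NE, W, N}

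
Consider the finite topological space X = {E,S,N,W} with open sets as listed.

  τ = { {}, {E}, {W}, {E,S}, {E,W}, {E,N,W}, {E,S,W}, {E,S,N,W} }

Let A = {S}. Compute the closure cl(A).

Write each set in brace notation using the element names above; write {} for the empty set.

{S}

complement {E,N,W}; its interior {E,N,W}; cl(A) = X∖{E,N,W} = {S}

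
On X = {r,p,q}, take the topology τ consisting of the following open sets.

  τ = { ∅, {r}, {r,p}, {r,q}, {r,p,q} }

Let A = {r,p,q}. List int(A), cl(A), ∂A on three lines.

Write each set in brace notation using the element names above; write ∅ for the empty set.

int(A) = {r,p,q}
cl(A)  = {r,p,q}
∂A     = ∅

interior: largest open inside A is {r,p,q} (from ∅, {r}, {r,p}, {r,q}, {r,p,q})
cl via duality: int(∅) = ∅, so X∖∅ = {r,p,q}
cl∖int = ∅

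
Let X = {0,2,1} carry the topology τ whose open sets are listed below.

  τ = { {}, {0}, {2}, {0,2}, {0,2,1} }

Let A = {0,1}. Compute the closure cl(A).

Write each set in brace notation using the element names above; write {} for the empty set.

cl via duality: int({2}) = {2}, so X∖{2} = {0,1}

{0,1}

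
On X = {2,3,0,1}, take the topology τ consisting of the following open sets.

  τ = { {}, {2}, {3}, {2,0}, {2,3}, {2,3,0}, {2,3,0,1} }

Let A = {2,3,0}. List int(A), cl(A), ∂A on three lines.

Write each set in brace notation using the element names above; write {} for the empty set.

U open, U⊆A: {}, {2}, {3}, {2,3}, {2,0}, {2,3,0}. int(A) = ⋃ = {2,3,0}
X∖A={1}, int(X∖A)={}, hence cl(A)={2,3,0,1}
∂A: remove int from cl → {1}

int(A) = {2,3,0}
cl(A)  = {2,3,0,1}
∂A     = {1}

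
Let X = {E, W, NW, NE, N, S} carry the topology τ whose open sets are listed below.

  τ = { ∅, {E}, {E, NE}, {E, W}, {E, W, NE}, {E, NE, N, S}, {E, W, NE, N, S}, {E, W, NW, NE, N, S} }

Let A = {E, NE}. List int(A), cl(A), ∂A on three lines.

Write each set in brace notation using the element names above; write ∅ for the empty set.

open subsets of A: ∅, {E}, {E, NE}; so int(A) = {E, NE}
closure: X∖int(X∖A) = X∖∅ = {E, W, NW, NE, N, S}
∂A = {E, W, NW, NE, N, S} minus {E, NE} = {W, NW, N, S}

int(A) = {E, NE}
cl(A)  = {E, W, NW, NE, N, S}
∂A     = {W, NW, N, S}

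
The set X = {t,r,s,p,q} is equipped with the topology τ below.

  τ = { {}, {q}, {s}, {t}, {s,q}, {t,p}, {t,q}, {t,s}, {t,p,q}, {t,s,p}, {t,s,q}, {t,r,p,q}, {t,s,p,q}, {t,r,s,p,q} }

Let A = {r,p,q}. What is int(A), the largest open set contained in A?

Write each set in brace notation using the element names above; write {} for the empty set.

U open, U⊆A: {}, {q}. int(A) = ⋃ = {q}

{q}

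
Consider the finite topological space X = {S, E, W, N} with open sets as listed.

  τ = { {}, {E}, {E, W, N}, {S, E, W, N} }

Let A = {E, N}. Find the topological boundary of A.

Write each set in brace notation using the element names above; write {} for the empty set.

{S, W, N}

open subsets of A: {}, {E}; so int(A) = {E}
closure: X∖int(X∖A) = X∖{} = {S, E, W, N}
∂A = {S, E, W, N} minus {E} = {S, W, N}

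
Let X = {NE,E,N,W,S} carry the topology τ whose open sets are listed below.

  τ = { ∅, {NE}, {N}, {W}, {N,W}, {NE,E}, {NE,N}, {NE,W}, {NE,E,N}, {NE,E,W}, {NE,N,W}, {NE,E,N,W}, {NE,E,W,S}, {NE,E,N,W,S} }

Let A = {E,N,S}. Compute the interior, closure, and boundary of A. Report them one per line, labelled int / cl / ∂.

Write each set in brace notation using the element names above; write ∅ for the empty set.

int(A) = {N}
cl(A)  = {E,N,S}
∂A     = {E,S}

open subsets of A: ∅, {N}; so int(A) = {N}
closure: X∖int(X∖A) = X∖{NE,W} = {E,N,S}
∂A = {E,N,S} minus {N} = {E,S}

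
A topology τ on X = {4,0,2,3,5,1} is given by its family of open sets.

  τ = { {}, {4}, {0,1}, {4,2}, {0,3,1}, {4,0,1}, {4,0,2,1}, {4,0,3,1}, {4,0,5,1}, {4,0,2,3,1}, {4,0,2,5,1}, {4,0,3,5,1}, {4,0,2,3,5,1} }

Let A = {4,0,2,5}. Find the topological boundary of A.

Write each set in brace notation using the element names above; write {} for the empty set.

U open, U⊆A: {}, {4}, {4,2}. int(A) = ⋃ = {4,2}
X∖A={3,1}, int(X∖A)={}, hence cl(A)={4,0,2,3,5,1}
∂A: remove int from cl → {0,3,5,1}

{0,3,5,1}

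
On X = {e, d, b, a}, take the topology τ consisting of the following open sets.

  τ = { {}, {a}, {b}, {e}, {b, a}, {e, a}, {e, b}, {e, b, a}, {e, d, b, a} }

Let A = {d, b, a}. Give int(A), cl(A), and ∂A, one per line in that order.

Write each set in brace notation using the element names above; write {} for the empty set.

opens ⊆ A: {}, {b}, {a}, {b, a}; union → int = {b, a}
complement {e}; its interior {e}; cl(A) = X∖{e} = {d, b, a}
boundary = {d, b, a} ∖ {b, a} = {d}

int(A) = {b, a}
cl(A)  = {d, b, a}
∂A     = {d}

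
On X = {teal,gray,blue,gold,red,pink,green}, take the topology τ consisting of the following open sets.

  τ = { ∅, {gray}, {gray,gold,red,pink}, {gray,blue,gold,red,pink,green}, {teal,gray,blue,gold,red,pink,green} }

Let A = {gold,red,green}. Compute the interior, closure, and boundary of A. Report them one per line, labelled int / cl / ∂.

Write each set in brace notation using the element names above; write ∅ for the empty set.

opens ⊆ A: ∅; union → int = ∅
complement {teal,gray,blue,pink}; its interior {gray}; cl(A) = X∖{gray} = {teal,blue,gold,red,pink,green}
boundary = {teal,blue,gold,red,pink,green} ∖ ∅ = {teal,blue,gold,red,pink,green}

int(A) = ∅
cl(A)  = {teal,blue,gold,red,pink,green}
∂A     = {teal,blue,gold,red,pink,green}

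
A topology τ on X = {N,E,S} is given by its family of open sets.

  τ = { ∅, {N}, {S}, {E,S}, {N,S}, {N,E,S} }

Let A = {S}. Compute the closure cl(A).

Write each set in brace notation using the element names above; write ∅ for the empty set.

closure: X∖int(X∖A) = X∖{N} = {E,S}

{E,S}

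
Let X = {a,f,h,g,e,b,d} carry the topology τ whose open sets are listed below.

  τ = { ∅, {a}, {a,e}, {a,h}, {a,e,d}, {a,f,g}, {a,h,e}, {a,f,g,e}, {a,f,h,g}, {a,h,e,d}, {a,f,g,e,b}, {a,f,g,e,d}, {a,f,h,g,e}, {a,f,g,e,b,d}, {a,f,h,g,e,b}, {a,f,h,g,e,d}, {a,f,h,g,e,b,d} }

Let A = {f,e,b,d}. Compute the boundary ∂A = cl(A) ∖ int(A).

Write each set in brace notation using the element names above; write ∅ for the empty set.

U open, U⊆A: ∅. int(A) = ⋃ = ∅
X∖A={a,h,g}, int(X∖A)={a,h}, hence cl(A)={f,g,e,b,d}
∂A: remove int from cl → {f,g,e,b,d}

{f,g,e,b,d}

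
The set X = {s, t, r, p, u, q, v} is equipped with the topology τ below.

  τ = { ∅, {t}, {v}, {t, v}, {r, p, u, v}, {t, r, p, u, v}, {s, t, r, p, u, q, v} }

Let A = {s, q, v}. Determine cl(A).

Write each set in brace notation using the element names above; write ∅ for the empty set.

{s, r, p, u, q, v}

cl via duality: int({t, r, p, u}) = {t}, so X∖{t} = {s, r, p, u, q, v}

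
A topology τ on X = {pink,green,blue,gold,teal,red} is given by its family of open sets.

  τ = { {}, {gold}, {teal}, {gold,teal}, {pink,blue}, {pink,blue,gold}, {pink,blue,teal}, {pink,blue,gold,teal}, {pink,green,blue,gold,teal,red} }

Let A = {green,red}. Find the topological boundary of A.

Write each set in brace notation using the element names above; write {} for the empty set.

{green,red}

interior: largest open inside A is {} (from {})
cl via duality: int({pink,blue,gold,teal}) = {pink,blue,gold,teal}, so X∖{pink,blue,gold,teal} = {green,red}
cl∖int = {green,red}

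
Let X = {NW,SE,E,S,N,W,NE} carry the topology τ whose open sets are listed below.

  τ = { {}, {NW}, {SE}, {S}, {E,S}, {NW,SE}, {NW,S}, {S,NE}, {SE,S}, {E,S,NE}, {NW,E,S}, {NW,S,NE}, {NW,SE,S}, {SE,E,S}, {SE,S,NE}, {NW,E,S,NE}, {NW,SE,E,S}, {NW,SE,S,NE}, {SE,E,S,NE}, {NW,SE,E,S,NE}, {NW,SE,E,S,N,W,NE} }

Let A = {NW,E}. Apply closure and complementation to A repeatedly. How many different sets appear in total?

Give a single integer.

X∖A={SE,S,N,W,NE}, int(X∖A)={SE,S,NE}, hence cl(A)={NW,E,N,W}
Orbit (k=closure, c=complement):
  1. A     = {NW,E}
  2. kA    = {NW,E,N,W}
  3. cA    = {SE,S,N,W,NE}
  4. ckA   = {SE,S,NE}
  5. kcA   = {SE,E,S,N,W,NE}
  6. ckcA  = {NW}
  7. kckcA = {NW,N,W}
  8. ckckcA = {SE,E,S,NE}
(closed under both — stop)

8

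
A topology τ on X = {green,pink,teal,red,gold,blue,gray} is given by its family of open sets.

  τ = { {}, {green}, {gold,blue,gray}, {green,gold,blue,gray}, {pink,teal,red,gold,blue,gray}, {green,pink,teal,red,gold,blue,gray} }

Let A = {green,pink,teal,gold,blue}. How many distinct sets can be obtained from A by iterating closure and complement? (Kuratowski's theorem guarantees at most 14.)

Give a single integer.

complement {red,gray}; its interior {}; cl(A) = X∖{} = {green,pink,teal,red,gold,blue,gray}
With k = closure, c = complement:
  1. A     = {green,pink,teal,gold,blue}
  2. kA    = {green,pink,teal,red,gold,blue,gray}
  3. cA    = {red,gray}
  4. ckA   = {}
  5. kcA   = {pink,teal,red,gold,blue,gray}
  6. ckcA  = {green}
k, c of each give nothing new

6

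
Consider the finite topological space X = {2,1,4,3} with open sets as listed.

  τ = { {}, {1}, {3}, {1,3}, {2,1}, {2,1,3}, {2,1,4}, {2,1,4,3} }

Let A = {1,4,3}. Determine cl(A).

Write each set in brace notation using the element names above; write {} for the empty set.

{2,1,4,3}

X∖A={2}, int(X∖A)={}, hence cl(A)={2,1,4,3}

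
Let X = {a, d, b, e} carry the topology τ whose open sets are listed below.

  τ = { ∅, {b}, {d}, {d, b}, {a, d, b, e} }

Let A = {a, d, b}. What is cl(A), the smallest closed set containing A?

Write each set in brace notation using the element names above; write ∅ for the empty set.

complement {e}; its interior ∅; cl(A) = X∖∅ = {a, d, b, e}

{a, d, b, e}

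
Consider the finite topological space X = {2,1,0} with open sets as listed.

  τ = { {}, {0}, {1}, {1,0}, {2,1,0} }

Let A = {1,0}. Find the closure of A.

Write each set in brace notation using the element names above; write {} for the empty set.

{2,1,0}

closure: X∖int(X∖A) = X∖{} = {2,1,0}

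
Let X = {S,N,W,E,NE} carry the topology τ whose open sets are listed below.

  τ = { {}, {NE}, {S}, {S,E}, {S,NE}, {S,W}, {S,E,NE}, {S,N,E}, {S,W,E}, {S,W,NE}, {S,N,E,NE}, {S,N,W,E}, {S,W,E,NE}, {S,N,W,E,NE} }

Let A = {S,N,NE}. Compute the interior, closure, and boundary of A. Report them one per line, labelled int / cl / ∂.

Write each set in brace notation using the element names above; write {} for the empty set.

int(A) = {S,NE}
cl(A)  = {S,N,W,E,NE}
∂A     = {N,W,E}

open subsets of A: {}, {S}, {NE}, {S,NE}; so int(A) = {S,NE}
closure: X∖int(X∖A) = X∖{} = {S,N,W,E,NE}
∂A = {S,N,W,E,NE} minus {S,NE} = {N,W,E}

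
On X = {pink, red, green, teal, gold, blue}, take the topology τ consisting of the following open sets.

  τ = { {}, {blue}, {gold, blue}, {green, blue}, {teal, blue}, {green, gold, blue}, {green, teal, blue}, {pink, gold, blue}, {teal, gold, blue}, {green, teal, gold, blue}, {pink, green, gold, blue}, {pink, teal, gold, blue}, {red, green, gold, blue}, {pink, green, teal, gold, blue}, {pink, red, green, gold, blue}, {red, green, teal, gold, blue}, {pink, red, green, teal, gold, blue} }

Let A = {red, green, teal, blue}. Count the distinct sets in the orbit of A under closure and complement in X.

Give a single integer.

6

cl via duality: int({pink, gold}) = {}, so X∖{} = {pink, red, green, teal, gold, blue}
Write k for closure, c for complement:
  1. A     = {red, green, teal, blue}
  2. kA    = {pink, red, green, teal, gold, blue}
  3. cA    = {pink, gold}
  4. ckA   = {}
  5. kcA   = {pink, red, gold}
  6. ckcA  = {green, teal, blue}
applying k or c yields no new set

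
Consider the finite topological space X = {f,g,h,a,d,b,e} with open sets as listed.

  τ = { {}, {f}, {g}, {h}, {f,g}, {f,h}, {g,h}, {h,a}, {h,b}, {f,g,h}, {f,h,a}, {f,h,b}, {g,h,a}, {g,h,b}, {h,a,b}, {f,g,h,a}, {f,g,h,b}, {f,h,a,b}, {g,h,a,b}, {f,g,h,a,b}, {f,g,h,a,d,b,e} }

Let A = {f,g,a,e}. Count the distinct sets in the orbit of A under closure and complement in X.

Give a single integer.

8

cl via duality: int({h,d,b}) = {h,b}, so X∖{h,b} = {f,g,a,d,e}
Write k for closure, c for complement:
  1. A     = {f,g,a,e}
  2. kA    = {f,g,a,d,e}
  3. cA    = {h,d,b}
  4. ckA   = {h,b}
  5. kcA   = {h,a,d,b,e}
  6. ckcA  = {f,g}
  7. kckcA = {f,g,d,e}
  8. ckckcA = {h,a,b}
applying k or c yields no new set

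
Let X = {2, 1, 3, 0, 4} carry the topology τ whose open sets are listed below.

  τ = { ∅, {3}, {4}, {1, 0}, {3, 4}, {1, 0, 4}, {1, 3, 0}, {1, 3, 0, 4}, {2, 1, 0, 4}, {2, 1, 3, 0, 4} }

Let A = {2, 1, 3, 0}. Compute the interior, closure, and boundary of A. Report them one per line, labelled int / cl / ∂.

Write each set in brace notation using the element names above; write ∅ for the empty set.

int(A) = {1, 3, 0}
cl(A)  = {2, 1, 3, 0}
∂A     = {2}

U open, U⊆A: ∅, {3}, {1, 0}, {1, 3, 0}. int(A) = ⋃ = {1, 3, 0}
X∖A={4}, int(X∖A)={4}, hence cl(A)={2, 1, 3, 0}
∂A: remove int from cl → {2}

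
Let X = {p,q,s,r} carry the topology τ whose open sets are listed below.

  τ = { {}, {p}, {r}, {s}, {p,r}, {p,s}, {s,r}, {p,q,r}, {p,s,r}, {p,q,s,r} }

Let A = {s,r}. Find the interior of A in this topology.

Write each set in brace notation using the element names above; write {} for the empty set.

{s,r}

interior: largest open inside A is {s,r} (from {}, {r}, {s}, {s,r})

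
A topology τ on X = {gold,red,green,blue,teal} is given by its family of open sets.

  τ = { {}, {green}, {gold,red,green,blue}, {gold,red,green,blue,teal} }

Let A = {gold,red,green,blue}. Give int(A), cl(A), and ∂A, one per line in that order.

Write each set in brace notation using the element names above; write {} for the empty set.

int(A) = {gold,red,green,blue}
cl(A)  = {gold,red,green,blue,teal}
∂A     = {teal}

open subsets of A: {}, {green}, {gold,red,green,blue}; so int(A) = {gold,red,green,blue}
closure: X∖int(X∖A) = X∖{} = {gold,red,green,blue,teal}
∂A = {gold,red,green,blue,teal} minus {gold,red,green,blue} = {teal}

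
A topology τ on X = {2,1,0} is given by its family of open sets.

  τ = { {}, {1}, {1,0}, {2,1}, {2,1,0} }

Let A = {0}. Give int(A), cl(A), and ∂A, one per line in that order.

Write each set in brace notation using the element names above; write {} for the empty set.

interior: largest open inside A is {} (from {})
cl via duality: int({2,1}) = {2,1}, so X∖{2,1} = {0}
cl∖int = {0}

int(A) = {}
cl(A)  = {0}
∂A     = {0}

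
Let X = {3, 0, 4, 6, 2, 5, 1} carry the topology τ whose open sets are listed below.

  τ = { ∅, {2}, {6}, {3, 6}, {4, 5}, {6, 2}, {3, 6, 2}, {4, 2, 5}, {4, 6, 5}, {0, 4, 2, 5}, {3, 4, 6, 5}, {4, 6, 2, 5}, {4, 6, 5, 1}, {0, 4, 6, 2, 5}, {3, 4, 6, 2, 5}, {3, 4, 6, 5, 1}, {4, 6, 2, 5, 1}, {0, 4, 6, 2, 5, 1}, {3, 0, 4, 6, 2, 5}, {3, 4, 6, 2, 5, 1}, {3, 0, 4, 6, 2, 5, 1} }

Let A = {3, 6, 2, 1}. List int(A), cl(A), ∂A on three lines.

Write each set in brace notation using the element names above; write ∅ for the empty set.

int(A) = {3, 6, 2}
cl(A)  = {3, 0, 6, 2, 1}
∂A     = {0, 1}

opens ⊆ A: ∅, {6}, {2}, {3, 6}, {6, 2}, {3, 6, 2}; union → int = {3, 6, 2}
complement {0, 4, 5}; its interior {4, 5}; cl(A) = X∖{4, 5} = {3, 0, 6, 2, 1}
boundary = {3, 0, 6, 2, 1} ∖ {3, 6, 2} = {0, 1}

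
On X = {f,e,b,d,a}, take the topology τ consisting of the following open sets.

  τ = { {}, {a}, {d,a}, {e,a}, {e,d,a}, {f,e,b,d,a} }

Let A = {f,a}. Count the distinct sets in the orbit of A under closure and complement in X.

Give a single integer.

cl via duality: int({e,b,d}) = {}, so X∖{} = {f,e,b,d,a}
Write k for closure, c for complement:
  1. A     = {f,a}
  2. kA    = {f,e,b,d,a}
  3. cA    = {e,b,d}
  4. ckA   = {}
  5. kcA   = {f,e,b,d}
  6. ckcA  = {a}
applying k or c yields no new set

6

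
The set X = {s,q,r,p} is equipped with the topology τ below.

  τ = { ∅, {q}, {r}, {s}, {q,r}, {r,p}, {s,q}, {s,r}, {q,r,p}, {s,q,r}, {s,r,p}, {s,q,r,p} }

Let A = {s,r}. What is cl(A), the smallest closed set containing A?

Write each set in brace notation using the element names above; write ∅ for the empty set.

closure: X∖int(X∖A) = X∖{q} = {s,r,p}

{s,r,p}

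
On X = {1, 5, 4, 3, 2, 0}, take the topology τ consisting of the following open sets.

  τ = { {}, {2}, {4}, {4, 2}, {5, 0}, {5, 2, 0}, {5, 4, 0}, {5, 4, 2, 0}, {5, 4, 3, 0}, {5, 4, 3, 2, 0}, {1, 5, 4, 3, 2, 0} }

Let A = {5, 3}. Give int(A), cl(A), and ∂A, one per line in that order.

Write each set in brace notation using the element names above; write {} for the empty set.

int(A) = {}
cl(A)  = {1, 5, 3, 0}
∂A     = {1, 5, 3, 0}

opens ⊆ A: {}; union → int = {}
complement {1, 4, 2, 0}; its interior {4, 2}; cl(A) = X∖{4, 2} = {1, 5, 3, 0}
boundary = {1, 5, 3, 0} ∖ {} = {1, 5, 3, 0}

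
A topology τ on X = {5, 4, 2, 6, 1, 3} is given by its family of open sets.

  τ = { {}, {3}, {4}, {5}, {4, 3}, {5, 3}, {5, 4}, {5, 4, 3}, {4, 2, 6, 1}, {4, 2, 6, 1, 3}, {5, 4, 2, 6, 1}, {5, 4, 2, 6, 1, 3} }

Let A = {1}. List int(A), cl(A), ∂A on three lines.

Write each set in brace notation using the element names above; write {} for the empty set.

int(A) = {}
cl(A)  = {2, 6, 1}
∂A     = {2, 6, 1}

opens ⊆ A: {}; union → int = {}
complement {5, 4, 2, 6, 3}; its interior {5, 4, 3}; cl(A) = X∖{5, 4, 3} = {2, 6, 1}
boundary = {2, 6, 1} ∖ {} = {2, 6, 1}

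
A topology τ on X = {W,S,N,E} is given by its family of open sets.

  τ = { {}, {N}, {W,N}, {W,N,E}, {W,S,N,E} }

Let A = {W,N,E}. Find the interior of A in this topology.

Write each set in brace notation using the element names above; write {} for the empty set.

{W,N,E}

U open, U⊆A: {}, {N}, {W,N}, {W,N,E}. int(A) = ⋃ = {W,N,E}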